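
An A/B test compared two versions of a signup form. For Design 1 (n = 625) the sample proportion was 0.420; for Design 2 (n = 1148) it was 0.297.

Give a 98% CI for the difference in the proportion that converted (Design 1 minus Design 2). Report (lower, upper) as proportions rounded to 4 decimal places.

SE₁ = √(p̂₁(1−p̂₁)/n₁) = √(0.4200·0.5800/625) = 0.01974; SE₂ = √(0.2970·0.7030/1148) = 0.01349.
Independent samples: SE of the difference = √(SE₁² + SE₂²) = √(0.0003896676 + 0.0001819801) = 0.02391.
z* for 98% confidence is 2.326, so the margin of error is 2.326 × 0.02391 = 0.05561.
Point estimate p̂₁ − p̂₂ = 0.4200 − 0.2970 = 0.1230.
0.1230 ± 0.05561 → (0.0674, 0.1786).

(0.0674, 0.1786)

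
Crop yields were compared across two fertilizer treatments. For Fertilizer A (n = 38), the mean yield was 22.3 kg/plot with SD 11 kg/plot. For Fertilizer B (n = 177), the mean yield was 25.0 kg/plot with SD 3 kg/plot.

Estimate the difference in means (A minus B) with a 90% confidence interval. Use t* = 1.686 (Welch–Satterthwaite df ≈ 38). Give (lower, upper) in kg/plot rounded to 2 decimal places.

SE₁ = s₁/√n₁ = 11/√38 = 1.7844; SE₂ = 3/√177 = 0.2255.
Independent samples, unequal variances: SE_diff = √(SE₁² + SE₂²) = √(3.18408336 + 0.05085025) = 1.7986.
t* = 1.686, so margin of error = 1.686 × 1.7986 = 3.0324.
Difference in means = 22.3 − 25.0 = -2.7000.
-2.7000 ± 3.0324 → (-5.73, 0.33).

(-5.73, 0.33)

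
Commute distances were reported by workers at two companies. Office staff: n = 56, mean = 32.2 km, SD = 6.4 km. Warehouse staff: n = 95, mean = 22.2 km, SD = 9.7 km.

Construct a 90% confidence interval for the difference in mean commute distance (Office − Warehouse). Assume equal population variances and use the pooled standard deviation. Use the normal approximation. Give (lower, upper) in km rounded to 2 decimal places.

Pooled variance s_p² = [55·6.4² + 94·9.7²] / (56+95−2) = 74.4783, so s_p = 8.6301.
SE_diff = s_p·√(1/n₁ + 1/n₂) = 8.6301·√(1/56 + 1/95) = 1.4539.
z* = 1.645; margin = 1.645 × 1.4539 = 2.3917.
Difference = 32.2 − 22.2 = 10.0000.
10.0000 ± 2.3917 → (7.61, 12.39).

(7.61, 12.39)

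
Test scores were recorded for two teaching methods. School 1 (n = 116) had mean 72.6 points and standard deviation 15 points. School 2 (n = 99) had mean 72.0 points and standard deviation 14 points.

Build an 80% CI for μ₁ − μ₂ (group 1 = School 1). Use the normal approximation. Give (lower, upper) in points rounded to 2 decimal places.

(-1.94, 3.14)

SE₁ = s₁/√n₁ = 15/√116 = 1.3927; SE₂ = 14/√99 = 1.4071.
Independent samples, unequal variances: SE_diff = √(SE₁² + SE₂²) = √(1.93961329 + 1.97993041) = 1.9798.
z* = 1.282, so margin of error = 1.282 × 1.9798 = 2.5381.
Difference in means = 72.6 − 72.0 = 0.6000.
0.6000 ± 2.5381 → (-1.94, 3.14).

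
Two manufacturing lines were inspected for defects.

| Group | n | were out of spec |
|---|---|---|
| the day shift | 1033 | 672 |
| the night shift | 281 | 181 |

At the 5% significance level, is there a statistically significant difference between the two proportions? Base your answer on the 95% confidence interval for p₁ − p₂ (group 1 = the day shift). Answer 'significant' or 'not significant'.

not significant

First, p̂₁ = 672/1033 = 0.6505; p̂₂ = 181/281 = 0.6441.
The two standard errors are √(0.6505×0.3495/1033) = 0.01484 and √(0.6441×0.3559/281) = 0.02856.
Because the samples are independent, SE_diff = √(0.01484² + 0.02856²) = 0.03219.
Using z* = 1.960 for 95%, ME = 1.960 × 0.03219 = 0.06309.
p̂₁ − p̂₂ = 0.0064; interval 0.0064 ± 0.06309 gives (-0.05669, 0.06949).
The interval (-0.05669, 0.06949) contains 0, so the difference is not significant.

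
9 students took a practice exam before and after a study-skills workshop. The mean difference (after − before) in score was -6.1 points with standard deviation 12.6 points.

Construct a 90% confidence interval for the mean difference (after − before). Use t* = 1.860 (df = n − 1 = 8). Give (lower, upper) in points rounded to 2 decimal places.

(-13.91, 1.71)

This is a matched-pairs design, so SE = s_d/√n = 12.6/√9 = 4.2000.
Margin = 1.860 × 4.2000 = 7.8120; the interval is -6.1 ± 7.8120 = (-13.91, 1.71).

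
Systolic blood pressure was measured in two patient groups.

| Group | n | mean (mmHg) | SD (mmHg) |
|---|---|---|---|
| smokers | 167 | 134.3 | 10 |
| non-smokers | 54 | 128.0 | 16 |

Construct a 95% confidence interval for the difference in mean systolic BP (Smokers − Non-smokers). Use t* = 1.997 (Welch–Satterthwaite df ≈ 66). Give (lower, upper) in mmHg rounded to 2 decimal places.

Standard errors of each mean: 10/√167 = 0.7738 and 16/√54 = 2.1773.
SE(x̄₁ − x̄₂) = √(0.7738² + 2.1773²) = 2.3107 for independent samples with unequal variances.
With t* = 1.997, the margin is 1.997 × 2.3107 = 4.6145.
x̄₁ − x̄₂ = 134.3 − 128.0 = 6.3000; the interval is 6.3000 ± 4.6145 = (1.69, 10.91).

(1.69, 10.91)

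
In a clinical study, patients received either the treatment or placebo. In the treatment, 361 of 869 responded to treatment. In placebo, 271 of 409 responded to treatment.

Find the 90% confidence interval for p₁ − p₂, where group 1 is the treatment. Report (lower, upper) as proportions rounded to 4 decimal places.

(-0.2945, -0.1999)

First, p̂₁ = 361/869 = 0.4154; p̂₂ = 271/409 = 0.6626.
The two standard errors are √(0.4154×0.5846/869) = 0.01672 and √(0.6626×0.3374/409) = 0.02338.
Because the samples are independent, SE_diff = √(0.01672² + 0.02338²) = 0.02874.
Using z* = 1.645 for 90%, ME = 1.645 × 0.02874 = 0.04728.
p̂₁ − p̂₂ = -0.2472; interval -0.2472 ± 0.04728 gives (-0.2945, -0.1999).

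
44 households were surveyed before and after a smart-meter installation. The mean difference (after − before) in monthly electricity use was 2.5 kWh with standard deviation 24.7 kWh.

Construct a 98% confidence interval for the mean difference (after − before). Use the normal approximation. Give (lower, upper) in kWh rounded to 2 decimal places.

(-6.16, 11.16)

This is a matched-pairs design, so SE = s_d/√n = 24.7/√44 = 3.7237.
Margin = 2.326 × 3.7237 = 8.6613; the interval is 2.5 ± 8.6613 = (-6.16, 11.16).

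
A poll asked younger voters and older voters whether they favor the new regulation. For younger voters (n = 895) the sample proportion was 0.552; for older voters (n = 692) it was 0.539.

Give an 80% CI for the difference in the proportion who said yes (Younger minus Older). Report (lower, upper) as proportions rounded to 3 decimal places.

(-0.019, 0.045)

Each SE is √(p̂(1−p̂)/n): √(0.5520·0.4480/895) = 0.01662 and √(0.5390·0.4610/692) = 0.01895.
SE(p̂₁ − p̂₂) = √(SE₁² + SE₂²) = √(0.0002762244 + 0.0003591025) = 0.02521, since the two samples are independent.
At 80% confidence z* = 1.282; margin = 1.282 × 0.02521 = 0.03232.
The difference is 0.5520 − 0.5390 = 0.0130, so the interval is 0.0130 ± 0.03232 = (-0.019, 0.045).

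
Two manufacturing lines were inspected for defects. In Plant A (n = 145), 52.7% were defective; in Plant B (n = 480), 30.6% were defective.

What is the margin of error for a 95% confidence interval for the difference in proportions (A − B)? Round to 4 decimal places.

SE₁ = √(p̂₁(1−p̂₁)/n₁) = √(0.5270·0.4730/145) = 0.04146; SE₂ = √(0.3060·0.6940/480) = 0.02103.
Independent samples: SE of the difference = √(SE₁² + SE₂²) = √(0.0017189316 + 0.0004422609) = 0.04649.
z* for 95% confidence is 1.960, so the margin of error is 1.960 × 0.04649 = 0.09112.

0.0911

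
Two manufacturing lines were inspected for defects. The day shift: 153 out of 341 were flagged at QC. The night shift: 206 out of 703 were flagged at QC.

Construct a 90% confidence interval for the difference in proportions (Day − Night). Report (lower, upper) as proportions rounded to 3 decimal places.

(0.103, 0.208)

First, p̂₁ = 153/341 = 0.4487; p̂₂ = 206/703 = 0.2930.
The two standard errors are √(0.4487×0.5513/341) = 0.02693 and √(0.2930×0.7070/703) = 0.01717.
Because the samples are independent, SE_diff = √(0.02693² + 0.01717²) = 0.03194.
Using z* = 1.645 for 90%, ME = 1.645 × 0.03194 = 0.05254.
p̂₁ − p̂₂ = 0.1557; interval 0.1557 ± 0.05254 gives (0.103, 0.208).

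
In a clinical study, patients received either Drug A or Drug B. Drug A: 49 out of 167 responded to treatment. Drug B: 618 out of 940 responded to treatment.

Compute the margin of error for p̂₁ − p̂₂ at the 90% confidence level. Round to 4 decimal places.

p̂₁ = 49/167 = 0.2934 and p̂₂ = 618/940 = 0.6574.
SE₁ = √(p̂₁(1−p̂₁)/n₁) = √(0.2934·0.7066/167) = 0.03523; SE₂ = √(0.6574·0.3426/940) = 0.01548.
Independent samples: SE of the difference = √(SE₁² + SE₂²) = √(0.0012411529 + 0.0002396304) = 0.03848.
z* for 90% confidence is 1.645, so the margin of error is 1.645 × 0.03848 = 0.06330.

0.0633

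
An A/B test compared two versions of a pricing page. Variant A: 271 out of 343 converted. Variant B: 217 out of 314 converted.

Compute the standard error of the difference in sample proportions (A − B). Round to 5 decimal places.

0.03411

First, p̂₁ = 271/343 = 0.7901; p̂₂ = 217/314 = 0.6911.
The two standard errors are √(0.7901×0.2099/343) = 0.02199 and √(0.6911×0.3089/314) = 0.02607.
Because the samples are independent, SE_diff = √(0.02199² + 0.02607²) = 0.03411.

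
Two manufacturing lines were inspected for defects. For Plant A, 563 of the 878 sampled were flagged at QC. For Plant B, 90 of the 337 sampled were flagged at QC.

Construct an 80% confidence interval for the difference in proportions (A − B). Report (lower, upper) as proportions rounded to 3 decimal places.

(0.337, 0.411)

p̂₁ = 563/878 = 0.6412 and p̂₂ = 90/337 = 0.2671.
SE₁ = √(p̂₁(1−p̂₁)/n₁) = √(0.6412·0.3588/878) = 0.01619; SE₂ = √(0.2671·0.7329/337) = 0.02410.
Independent samples: SE of the difference = √(SE₁² + SE₂²) = √(0.0002621161 + 0.00058081) = 0.02903.
z* for 80% confidence is 1.282, so the margin of error is 1.282 × 0.02903 = 0.03722.
Point estimate p̂₁ − p̂₂ = 0.6412 − 0.2671 = 0.3741.
0.3741 ± 0.03722 → (0.337, 0.411).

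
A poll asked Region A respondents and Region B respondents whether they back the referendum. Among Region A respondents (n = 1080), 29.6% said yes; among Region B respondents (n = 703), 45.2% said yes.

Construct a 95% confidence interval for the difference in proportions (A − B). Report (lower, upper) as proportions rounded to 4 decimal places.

The two standard errors are √(0.2960×0.7040/1080) = 0.01389 and √(0.4520×0.5480/703) = 0.01877.
Because the samples are independent, SE_diff = √(0.01389² + 0.01877²) = 0.02335.
Using z* = 1.960 for 95%, ME = 1.960 × 0.02335 = 0.04577.
p̂₁ − p̂₂ = -0.1560; interval -0.1560 ± 0.04577 gives (-0.2018, -0.1102).

(-0.2018, -0.1102)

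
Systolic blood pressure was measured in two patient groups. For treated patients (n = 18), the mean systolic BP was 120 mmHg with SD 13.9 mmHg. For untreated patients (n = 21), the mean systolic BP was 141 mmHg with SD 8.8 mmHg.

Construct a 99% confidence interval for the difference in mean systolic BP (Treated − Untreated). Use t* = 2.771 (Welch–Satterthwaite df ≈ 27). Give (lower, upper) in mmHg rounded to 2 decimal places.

Per-group SEs: s₁/√n₁ = 13.9/√18 = 3.2763, s₂/√n₂ = 8.8/√21 = 1.9203.
Unpooled SE of the difference: √(10.73414169 + 3.68755209) = 3.7976.
Margin of error = t* · SE = 2.771 × 3.7976 = 10.5231.
x̄₁ − x̄₂ = 120 − 141 = -21.0000.
CI: -21.0000 ± 10.5231 = (-31.52, -10.48).

(-31.52, -10.48)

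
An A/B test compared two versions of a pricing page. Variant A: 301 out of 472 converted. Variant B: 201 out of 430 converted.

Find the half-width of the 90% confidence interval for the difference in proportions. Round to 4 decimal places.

0.0538

Sample proportions: 301/472 = 0.6377, 201/430 = 0.4674.
Each SE is √(p̂(1−p̂)/n): √(0.6377·0.3623/472) = 0.02212 and √(0.4674·0.5326/430) = 0.02406.
SE(p̂₁ − p̂₂) = √(SE₁² + SE₂²) = √(0.0004892944 + 0.0005788836) = 0.03268, since the two samples are independent.
At 90% confidence z* = 1.645; margin = 1.645 × 0.03268 = 0.05376.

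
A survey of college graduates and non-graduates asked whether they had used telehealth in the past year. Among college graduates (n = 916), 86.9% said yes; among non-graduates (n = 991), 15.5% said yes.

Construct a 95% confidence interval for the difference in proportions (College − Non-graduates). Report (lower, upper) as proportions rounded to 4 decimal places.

SE₁ = √(p̂₁(1−p̂₁)/n₁) = √(0.8690·0.1310/916) = 0.01115; SE₂ = √(0.1550·0.8450/991) = 0.01150.
Independent samples: SE of the difference = √(SE₁² + SE₂²) = √(0.0001243225 + 0.00013225) = 0.01602.
z* for 95% confidence is 1.960, so the margin of error is 1.960 × 0.01602 = 0.03140.
Point estimate p̂₁ − p̂₂ = 0.8690 − 0.1550 = 0.7140.
0.7140 ± 0.03140 → (0.6826, 0.7454).

(0.6826, 0.7454)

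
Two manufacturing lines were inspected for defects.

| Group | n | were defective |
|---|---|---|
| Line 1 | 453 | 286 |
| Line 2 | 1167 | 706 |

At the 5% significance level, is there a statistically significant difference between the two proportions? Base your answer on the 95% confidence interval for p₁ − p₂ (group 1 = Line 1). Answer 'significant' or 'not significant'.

Sample proportions: 286/453 = 0.6313, 706/1167 = 0.6050.
Each SE is √(p̂(1−p̂)/n): √(0.6313·0.3687/453) = 0.02267 and √(0.6050·0.3950/1167) = 0.01431.
SE(p̂₁ − p̂₂) = √(SE₁² + SE₂²) = √(0.0005139289 + 0.0002047761) = 0.02681, since the two samples are independent.
At 95% confidence z* = 1.960; margin = 1.960 × 0.02681 = 0.05255.
The difference is 0.6313 − 0.6050 = 0.0263, so the interval is 0.0263 ± 0.05255 = (-0.02625, 0.07885).
The interval (-0.02625, 0.07885) contains 0, so the difference is not significant.

not significant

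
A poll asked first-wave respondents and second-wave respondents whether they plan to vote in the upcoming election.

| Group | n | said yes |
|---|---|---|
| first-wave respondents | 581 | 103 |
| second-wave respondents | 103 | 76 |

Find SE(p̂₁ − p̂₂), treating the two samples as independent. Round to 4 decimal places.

First, p̂₁ = 103/581 = 0.1773; p̂₂ = 76/103 = 0.7379.
The two standard errors are √(0.1773×0.8227/581) = 0.01584 and √(0.7379×0.2621/103) = 0.04333.
Because the samples are independent, SE_diff = √(0.01584² + 0.04333²) = 0.04613.

0.0461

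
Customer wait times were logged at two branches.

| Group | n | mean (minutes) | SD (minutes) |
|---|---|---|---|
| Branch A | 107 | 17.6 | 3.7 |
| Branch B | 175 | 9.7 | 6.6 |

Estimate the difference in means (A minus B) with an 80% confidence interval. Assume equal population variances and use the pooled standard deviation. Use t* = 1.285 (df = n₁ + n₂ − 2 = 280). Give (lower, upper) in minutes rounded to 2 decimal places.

(7.00, 8.80)

s_p = √[((n₁−1)s₁² + (n₂−1)s₂²)/(n₁+n₂−2)] = √[(106·3.7² + 174·6.6²)/280] = 5.6791.
SE = 5.6791·√(1/107 + 1/175) = 0.6969.
With t* = 1.285, margin = 1.285 × 0.6969 = 0.8955.
x̄₁ − x̄₂ = 17.6 − 9.7 = 7.9000; interval 7.9000 ± 0.8955 = (7.00, 8.80).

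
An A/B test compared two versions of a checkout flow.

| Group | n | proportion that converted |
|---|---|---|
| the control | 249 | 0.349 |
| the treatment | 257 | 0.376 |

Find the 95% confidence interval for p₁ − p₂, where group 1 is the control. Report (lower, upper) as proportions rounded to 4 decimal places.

Each SE is √(p̂(1−p̂)/n): √(0.3490·0.6510/249) = 0.03021 and √(0.3760·0.6240/257) = 0.03021.
SE(p̂₁ − p̂₂) = √(SE₁² + SE₂²) = √(0.0009126441 + 0.0009126441) = 0.04272, since the two samples are independent.
At 95% confidence z* = 1.960; margin = 1.960 × 0.04272 = 0.08373.
The difference is 0.3490 − 0.3760 = -0.0270, so the interval is -0.0270 ± 0.08373 = (-0.1107, 0.0567).

(-0.1107, 0.0567)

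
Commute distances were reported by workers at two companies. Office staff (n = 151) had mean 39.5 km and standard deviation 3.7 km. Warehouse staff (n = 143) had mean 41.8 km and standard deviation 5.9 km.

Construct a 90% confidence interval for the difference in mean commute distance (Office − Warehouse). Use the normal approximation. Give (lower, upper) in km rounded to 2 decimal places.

Standard errors of each mean: 3.7/√151 = 0.3011 and 5.9/√143 = 0.4934.
SE(x̄₁ − x̄₂) = √(0.3011² + 0.4934²) = 0.5780 for independent samples with unequal variances.
With z* = 1.645, the margin is 1.645 × 0.5780 = 0.9508.
x̄₁ − x̄₂ = 39.5 − 41.8 = -2.3000; the interval is -2.3000 ± 0.9508 = (-3.25, -1.35).

(-3.25, -1.35)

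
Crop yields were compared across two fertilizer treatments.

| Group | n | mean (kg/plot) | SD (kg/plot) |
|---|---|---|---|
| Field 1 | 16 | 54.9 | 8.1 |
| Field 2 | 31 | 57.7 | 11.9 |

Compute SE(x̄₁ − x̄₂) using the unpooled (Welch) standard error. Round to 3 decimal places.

SE₁ = s₁/√n₁ = 8.1/√16 = 2.0250; SE₂ = 11.9/√31 = 2.1373.
Independent samples, unequal variances: SE_diff = √(SE₁² + SE₂²) = √(4.100625 + 4.56805129) = 2.9443.

2.944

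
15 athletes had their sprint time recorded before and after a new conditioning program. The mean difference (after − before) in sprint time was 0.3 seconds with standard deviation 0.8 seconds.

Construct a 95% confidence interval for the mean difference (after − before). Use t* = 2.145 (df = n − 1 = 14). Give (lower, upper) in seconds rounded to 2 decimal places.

This is a matched-pairs design, so SE = s_d/√n = 0.8/√15 = 0.2066.
Margin = 2.145 × 0.2066 = 0.4432; the interval is 0.3 ± 0.4432 = (-0.14, 0.74).

(-0.14, 0.74)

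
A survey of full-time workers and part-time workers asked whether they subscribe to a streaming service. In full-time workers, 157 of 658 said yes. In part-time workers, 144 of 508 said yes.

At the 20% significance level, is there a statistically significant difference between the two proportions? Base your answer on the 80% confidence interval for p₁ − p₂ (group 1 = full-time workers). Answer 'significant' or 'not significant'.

significant

p̂₁ = 157/658 = 0.2386 and p̂₂ = 144/508 = 0.2835.
SE₁ = √(p̂₁(1−p̂₁)/n₁) = √(0.2386·0.7614/658) = 0.01662; SE₂ = √(0.2835·0.7165/508) = 0.02000.
Independent samples: SE of the difference = √(SE₁² + SE₂²) = √(0.0002762244 + 0.0004) = 0.02600.
z* for 80% confidence is 1.282, so the margin of error is 1.282 × 0.02600 = 0.03333.
Point estimate p̂₁ − p̂₂ = 0.2386 − 0.2835 = -0.0449.
-0.0449 ± 0.03333 → (-0.07823, -0.01157).
The interval (-0.07823, -0.01157) does not contain 0, so the difference is significant.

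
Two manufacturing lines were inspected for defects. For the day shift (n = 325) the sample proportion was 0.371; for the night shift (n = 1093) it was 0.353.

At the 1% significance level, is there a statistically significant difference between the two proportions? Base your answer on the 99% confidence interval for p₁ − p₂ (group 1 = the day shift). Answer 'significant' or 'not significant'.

SE₁ = √(p̂₁(1−p̂₁)/n₁) = √(0.3710·0.6290/325) = 0.02680; SE₂ = √(0.3530·0.6470/1093) = 0.01446.
Independent samples: SE of the difference = √(SE₁² + SE₂²) = √(0.00071824 + 0.0002090916) = 0.03045.
z* for 99% confidence is 2.576, so the margin of error is 2.576 × 0.03045 = 0.07844.
Point estimate p̂₁ − p̂₂ = 0.3710 − 0.3530 = 0.0180.
0.0180 ± 0.07844 → (-0.06044, 0.09644).
The interval (-0.06044, 0.09644) contains 0, so the difference is not significant.

not significant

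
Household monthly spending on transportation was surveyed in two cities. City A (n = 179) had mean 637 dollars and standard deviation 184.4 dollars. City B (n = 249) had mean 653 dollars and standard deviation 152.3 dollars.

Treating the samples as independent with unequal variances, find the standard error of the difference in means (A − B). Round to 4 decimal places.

Standard errors of each mean: 184.4/√179 = 13.7827 and 152.3/√249 = 9.6516.
SE(x̄₁ − x̄₂) = √(13.7827² + 9.6516²) = 16.8261 for independent samples with unequal variances.

16.8261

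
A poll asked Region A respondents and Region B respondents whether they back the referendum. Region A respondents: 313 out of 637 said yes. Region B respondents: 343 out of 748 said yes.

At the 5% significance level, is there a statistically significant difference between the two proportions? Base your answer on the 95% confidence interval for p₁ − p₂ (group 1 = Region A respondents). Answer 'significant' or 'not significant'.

not significant

p̂₁ = 313/637 = 0.4914 and p̂₂ = 343/748 = 0.4586.
SE₁ = √(p̂₁(1−p̂₁)/n₁) = √(0.4914·0.5086/637) = 0.01981; SE₂ = √(0.4586·0.5414/748) = 0.01822.
Independent samples: SE of the difference = √(SE₁² + SE₂²) = √(0.0003924361 + 0.0003319684) = 0.02691.
z* for 95% confidence is 1.960, so the margin of error is 1.960 × 0.02691 = 0.05274.
Point estimate p̂₁ − p̂₂ = 0.4914 − 0.4586 = 0.0328.
0.0328 ± 0.05274 → (-0.01994, 0.08554).
The interval (-0.01994, 0.08554) contains 0, so the difference is not significant.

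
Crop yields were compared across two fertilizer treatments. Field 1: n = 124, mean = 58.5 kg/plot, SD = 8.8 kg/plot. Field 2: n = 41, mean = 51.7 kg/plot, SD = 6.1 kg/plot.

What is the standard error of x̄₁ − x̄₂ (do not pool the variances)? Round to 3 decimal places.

1.238

Per-group SEs: s₁/√n₁ = 8.8/√124 = 0.7903, s₂/√n₂ = 6.1/√41 = 0.9527.
Unpooled SE of the difference: √(0.62457409 + 0.90763729) = 1.2378.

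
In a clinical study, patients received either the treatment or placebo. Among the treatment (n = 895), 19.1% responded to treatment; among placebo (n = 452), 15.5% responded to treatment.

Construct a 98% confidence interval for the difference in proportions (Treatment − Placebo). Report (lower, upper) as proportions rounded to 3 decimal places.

(-0.014, 0.086)

Each SE is √(p̂(1−p̂)/n): √(0.1910·0.8090/895) = 0.01314 and √(0.1550·0.8450/452) = 0.01702.
SE(p̂₁ − p̂₂) = √(SE₁² + SE₂²) = √(0.0001726596 + 0.0002896804) = 0.02150, since the two samples are independent.
At 98% confidence z* = 2.326; margin = 2.326 × 0.02150 = 0.05001.
The difference is 0.1910 − 0.1550 = 0.0360, so the interval is 0.0360 ± 0.05001 = (-0.014, 0.086).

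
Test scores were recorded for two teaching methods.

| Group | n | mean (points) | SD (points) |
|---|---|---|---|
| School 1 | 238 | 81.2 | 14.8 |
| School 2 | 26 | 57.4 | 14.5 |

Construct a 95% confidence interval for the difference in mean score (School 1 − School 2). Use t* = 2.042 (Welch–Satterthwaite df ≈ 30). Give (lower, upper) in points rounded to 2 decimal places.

SE₁ = s₁/√n₁ = 14.8/√238 = 0.9593; SE₂ = 14.5/√26 = 2.8437.
Independent samples, unequal variances: SE_diff = √(SE₁² + SE₂²) = √(0.92025649 + 8.08662969) = 3.0011.
t* = 2.042, so margin of error = 2.042 × 3.0011 = 6.1282.
Difference in means = 81.2 − 57.4 = 23.8000.
23.8000 ± 6.1282 → (17.67, 29.93).

(17.67, 29.93)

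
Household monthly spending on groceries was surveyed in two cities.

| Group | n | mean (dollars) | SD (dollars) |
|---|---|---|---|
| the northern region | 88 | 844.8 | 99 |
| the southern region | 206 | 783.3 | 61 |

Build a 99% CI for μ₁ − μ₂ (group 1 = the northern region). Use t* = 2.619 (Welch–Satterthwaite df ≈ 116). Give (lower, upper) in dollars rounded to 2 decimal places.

(31.70, 91.30)

Standard errors of each mean: 99/√88 = 10.5534 and 61/√206 = 4.2501.
SE(x̄₁ − x̄₂) = √(10.5534² + 4.2501²) = 11.3771 for independent samples with unequal variances.
With t* = 2.619, the margin is 2.619 × 11.3771 = 29.7966.
x̄₁ − x̄₂ = 844.8 − 783.3 = 61.5000; the interval is 61.5000 ± 29.7966 = (31.70, 91.30).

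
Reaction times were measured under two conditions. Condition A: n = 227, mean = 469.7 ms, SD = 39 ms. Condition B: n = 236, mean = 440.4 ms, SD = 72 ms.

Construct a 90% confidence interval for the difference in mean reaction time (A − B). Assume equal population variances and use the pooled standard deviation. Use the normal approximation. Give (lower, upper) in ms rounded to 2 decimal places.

s_p = √[((n₁−1)s₁² + (n₂−1)s₂²)/(n₁+n₂−2)] = √[(226·39² + 235·72²)/461] = 58.2087.
SE = 58.2087·√(1/227 + 1/236) = 5.4114.
With z* = 1.645, margin = 1.645 × 5.4114 = 8.9018.
x̄₁ − x̄₂ = 469.7 − 440.4 = 29.3000; interval 29.3000 ± 8.9018 = (20.40, 38.20).

(20.40, 38.20)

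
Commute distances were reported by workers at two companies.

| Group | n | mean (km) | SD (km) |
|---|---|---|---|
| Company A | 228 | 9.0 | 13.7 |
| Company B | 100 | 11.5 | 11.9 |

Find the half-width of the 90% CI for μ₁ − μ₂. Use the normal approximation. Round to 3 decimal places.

SE₁ = s₁/√n₁ = 13.7/√228 = 0.9073; SE₂ = 11.9/√100 = 1.1900.
Independent samples, unequal variances: SE_diff = √(SE₁² + SE₂²) = √(0.82319329 + 1.4161) = 1.4964.
z* = 1.645, so margin of error = 1.645 × 1.4964 = 2.4616.

2.462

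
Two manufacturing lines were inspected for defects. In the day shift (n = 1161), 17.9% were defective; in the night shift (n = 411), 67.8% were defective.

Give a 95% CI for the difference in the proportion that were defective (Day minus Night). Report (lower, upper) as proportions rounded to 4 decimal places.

(-0.5493, -0.4487)

The two standard errors are √(0.1790×0.8210/1161) = 0.01125 and √(0.6780×0.3220/411) = 0.02305.
Because the samples are independent, SE_diff = √(0.01125² + 0.02305²) = 0.02565.
Using z* = 1.960 for 95%, ME = 1.960 × 0.02565 = 0.05027.
p̂₁ − p̂₂ = -0.4990; interval -0.4990 ± 0.05027 gives (-0.5493, -0.4487).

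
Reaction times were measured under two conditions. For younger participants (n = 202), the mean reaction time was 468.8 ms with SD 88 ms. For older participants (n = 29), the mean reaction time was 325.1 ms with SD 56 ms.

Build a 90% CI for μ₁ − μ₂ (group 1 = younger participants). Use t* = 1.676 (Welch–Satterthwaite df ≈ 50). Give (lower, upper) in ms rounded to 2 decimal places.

(123.42, 163.98)

SE₁ = s₁/√n₁ = 88/√202 = 6.1917; SE₂ = 56/√29 = 10.3989.
Independent samples, unequal variances: SE_diff = √(SE₁² + SE₂²) = √(38.33714889 + 108.13712121) = 12.1027.
t* = 1.676, so margin of error = 1.676 × 12.1027 = 20.2841.
Difference in means = 468.8 − 325.1 = 143.7000.
143.7000 ± 20.2841 → (123.42, 163.98).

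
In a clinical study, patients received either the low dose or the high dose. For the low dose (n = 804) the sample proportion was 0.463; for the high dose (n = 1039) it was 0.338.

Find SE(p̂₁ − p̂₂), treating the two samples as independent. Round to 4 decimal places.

0.0229

SE₁ = √(p̂₁(1−p̂₁)/n₁) = √(0.4630·0.5370/804) = 0.01759; SE₂ = √(0.3380·0.6620/1039) = 0.01468.
Independent samples: SE of the difference = √(SE₁² + SE₂²) = √(0.0003094081 + 0.0002155024) = 0.02291.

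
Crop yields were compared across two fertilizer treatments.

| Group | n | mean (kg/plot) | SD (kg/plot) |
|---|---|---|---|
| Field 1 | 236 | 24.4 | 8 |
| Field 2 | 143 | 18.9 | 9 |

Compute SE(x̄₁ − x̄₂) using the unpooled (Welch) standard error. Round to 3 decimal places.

Per-group SEs: s₁/√n₁ = 8/√236 = 0.5208, s₂/√n₂ = 9/√143 = 0.7526.
Unpooled SE of the difference: √(0.27123264 + 0.56640676) = 0.9152.

0.915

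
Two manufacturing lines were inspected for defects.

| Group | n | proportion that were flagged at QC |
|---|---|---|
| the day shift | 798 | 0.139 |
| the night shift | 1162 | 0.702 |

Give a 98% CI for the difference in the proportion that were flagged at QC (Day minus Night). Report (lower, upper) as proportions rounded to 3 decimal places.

SE₁ = √(p̂₁(1−p̂₁)/n₁) = √(0.1390·0.8610/798) = 0.01225; SE₂ = √(0.7020·0.2980/1162) = 0.01342.
Independent samples: SE of the difference = √(SE₁² + SE₂²) = √(0.0001500625 + 0.0001800964) = 0.01817.
z* for 98% confidence is 2.326, so the margin of error is 2.326 × 0.01817 = 0.04226.
Point estimate p̂₁ − p̂₂ = 0.1390 − 0.7020 = -0.5630.
-0.5630 ± 0.04226 → (-0.605, -0.521).

(-0.605, -0.521)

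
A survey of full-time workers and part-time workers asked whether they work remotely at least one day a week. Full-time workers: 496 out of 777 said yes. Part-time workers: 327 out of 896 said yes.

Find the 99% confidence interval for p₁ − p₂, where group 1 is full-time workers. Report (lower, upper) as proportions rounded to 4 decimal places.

Sample proportions: 496/777 = 0.6384, 327/896 = 0.3650.
Each SE is √(p̂(1−p̂)/n): √(0.6384·0.3616/777) = 0.01724 and √(0.3650·0.6350/896) = 0.01608.
SE(p̂₁ − p̂₂) = √(SE₁² + SE₂²) = √(0.0002972176 + 0.0002585664) = 0.02358, since the two samples are independent.
At 99% confidence z* = 2.576; margin = 2.576 × 0.02358 = 0.06074.
The difference is 0.6384 − 0.3650 = 0.2734, so the interval is 0.2734 ± 0.06074 = (0.2127, 0.3341).

(0.2127, 0.3341)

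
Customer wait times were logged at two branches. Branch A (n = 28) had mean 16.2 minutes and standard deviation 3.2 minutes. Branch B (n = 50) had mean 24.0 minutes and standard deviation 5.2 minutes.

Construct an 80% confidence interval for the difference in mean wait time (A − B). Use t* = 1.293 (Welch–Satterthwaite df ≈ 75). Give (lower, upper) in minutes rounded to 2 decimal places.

Per-group SEs: s₁/√n₁ = 3.2/√28 = 0.6047, s₂/√n₂ = 5.2/√50 = 0.7354.
Unpooled SE of the difference: √(0.36566209 + 0.54081316) = 0.9521.
Margin of error = t* · SE = 1.293 × 0.9521 = 1.2311.
x̄₁ − x̄₂ = 16.2 − 24.0 = -7.8000.
CI: -7.8000 ± 1.2311 = (-9.03, -6.57).

(-9.03, -6.57)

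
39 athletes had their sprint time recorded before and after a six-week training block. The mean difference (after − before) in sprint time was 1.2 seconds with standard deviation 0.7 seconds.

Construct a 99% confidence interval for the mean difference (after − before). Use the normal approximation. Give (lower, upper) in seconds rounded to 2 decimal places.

(0.91, 1.49)

Paired design: SE = s_d/√n = 0.7/√39 = 0.1121.
z* = 2.576; margin of error = 2.576 × 0.1121 = 0.2888.
1.2 ± 0.2888 → (0.91, 1.49).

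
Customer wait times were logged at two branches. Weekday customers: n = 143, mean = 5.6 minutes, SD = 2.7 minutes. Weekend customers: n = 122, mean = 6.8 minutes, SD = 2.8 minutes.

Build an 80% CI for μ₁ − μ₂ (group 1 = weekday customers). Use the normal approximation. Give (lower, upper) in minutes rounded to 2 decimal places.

(-1.64, -0.76)

SE₁ = s₁/√n₁ = 2.7/√143 = 0.2258; SE₂ = 2.8/√122 = 0.2535.
Independent samples, unequal variances: SE_diff = √(SE₁² + SE₂²) = √(0.05098564 + 0.06426225) = 0.3395.
z* = 1.282, so margin of error = 1.282 × 0.3395 = 0.4352.
Difference in means = 5.6 − 6.8 = -1.2000.
-1.2000 ± 0.4352 → (-1.64, -0.76).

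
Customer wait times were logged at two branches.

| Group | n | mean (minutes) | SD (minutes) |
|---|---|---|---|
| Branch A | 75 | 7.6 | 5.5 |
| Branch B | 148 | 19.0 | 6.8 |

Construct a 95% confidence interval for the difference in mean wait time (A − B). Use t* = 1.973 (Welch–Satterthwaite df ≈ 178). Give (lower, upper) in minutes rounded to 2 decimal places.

SE₁ = s₁/√n₁ = 5.5/√75 = 0.6351; SE₂ = 6.8/√148 = 0.5590.
Independent samples, unequal variances: SE_diff = √(SE₁² + SE₂²) = √(0.40335201 + 0.312481) = 0.8461.
t* = 1.973, so margin of error = 1.973 × 0.8461 = 1.6694.
Difference in means = 7.6 − 19.0 = -11.4000.
-11.4000 ± 1.6694 → (-13.07, -9.73).

(-13.07, -9.73)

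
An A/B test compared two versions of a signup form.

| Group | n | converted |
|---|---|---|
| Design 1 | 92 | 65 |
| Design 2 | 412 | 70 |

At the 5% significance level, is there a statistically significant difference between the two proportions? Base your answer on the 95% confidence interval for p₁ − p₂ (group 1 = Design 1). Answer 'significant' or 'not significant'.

p̂₁ = 65/92 = 0.7065 and p̂₂ = 70/412 = 0.1699.
SE₁ = √(p̂₁(1−p̂₁)/n₁) = √(0.7065·0.2935/92) = 0.04748; SE₂ = √(0.1699·0.8301/412) = 0.01850.
Independent samples: SE of the difference = √(SE₁² + SE₂²) = √(0.0022543504 + 0.00034225) = 0.05096.
z* for 95% confidence is 1.960, so the margin of error is 1.960 × 0.05096 = 0.09988.
Point estimate p̂₁ − p̂₂ = 0.7065 − 0.1699 = 0.5366.
0.5366 ± 0.09988 → (0.43672, 0.63648).
The interval (0.43672, 0.63648) does not contain 0, so the difference is significant.

significant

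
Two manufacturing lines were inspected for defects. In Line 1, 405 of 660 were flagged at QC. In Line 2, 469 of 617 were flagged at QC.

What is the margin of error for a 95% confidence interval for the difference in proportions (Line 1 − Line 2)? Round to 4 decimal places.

First, p̂₁ = 405/660 = 0.6136; p̂₂ = 469/617 = 0.7601.
The two standard errors are √(0.6136×0.3864/660) = 0.01895 and √(0.7601×0.2399/617) = 0.01719.
Because the samples are independent, SE_diff = √(0.01895² + 0.01719²) = 0.02559.
Using z* = 1.960 for 95%, ME = 1.960 × 0.02559 = 0.05016.

0.0502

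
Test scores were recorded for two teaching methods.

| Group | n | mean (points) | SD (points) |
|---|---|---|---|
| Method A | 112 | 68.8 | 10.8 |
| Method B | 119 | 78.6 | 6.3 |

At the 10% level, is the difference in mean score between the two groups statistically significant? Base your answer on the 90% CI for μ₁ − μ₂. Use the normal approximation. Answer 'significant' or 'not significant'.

Standard errors of each mean: 10.8/√112 = 1.0205 and 6.3/√119 = 0.5775.
SE(x̄₁ − x̄₂) = √(1.0205² + 0.5775²) = 1.1726 for independent samples with unequal variances.
With z* = 1.645, the margin is 1.645 × 1.1726 = 1.9289.
x̄₁ − x̄₂ = 68.8 − 78.6 = -9.8000; the interval is -9.8000 ± 1.9289 = (-11.7289, -7.8711).
The interval (-11.7289, -7.8711) does not contain 0, so the difference is significant.

significant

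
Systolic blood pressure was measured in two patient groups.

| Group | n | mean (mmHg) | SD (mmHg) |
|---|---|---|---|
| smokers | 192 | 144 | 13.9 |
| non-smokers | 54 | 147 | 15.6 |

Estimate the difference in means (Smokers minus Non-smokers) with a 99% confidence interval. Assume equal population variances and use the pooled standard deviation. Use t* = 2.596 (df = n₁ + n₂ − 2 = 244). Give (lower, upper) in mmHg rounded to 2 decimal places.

(-8.71, 2.71)

Pooled variance s_p² = [191·13.9² + 53·15.6²] / (192+54−2) = 204.1032, so s_p = 14.2865.
SE_diff = s_p·√(1/n₁ + 1/n₂) = 14.2865·√(1/192 + 1/54) = 2.2006.
t* = 2.596; margin = 2.596 × 2.2006 = 5.7128.
Difference = 144 − 147 = -3.0000.
-3.0000 ± 5.7128 → (-8.71, 2.71).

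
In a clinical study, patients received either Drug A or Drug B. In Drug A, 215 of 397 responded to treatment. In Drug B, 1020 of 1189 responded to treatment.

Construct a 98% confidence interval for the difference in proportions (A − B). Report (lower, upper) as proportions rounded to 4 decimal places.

(-0.3791, -0.2535)

p̂₁ = 215/397 = 0.5416 and p̂₂ = 1020/1189 = 0.8579.
SE₁ = √(p̂₁(1−p̂₁)/n₁) = √(0.5416·0.4584/397) = 0.02501; SE₂ = √(0.8579·0.1421/1189) = 0.01013.
Independent samples: SE of the difference = √(SE₁² + SE₂²) = √(0.0006255001 + 0.0001026169) = 0.02698.
z* for 98% confidence is 2.326, so the margin of error is 2.326 × 0.02698 = 0.06276.
Point estimate p̂₁ − p̂₂ = 0.5416 − 0.8579 = -0.3163.
-0.3163 ± 0.06276 → (-0.3791, -0.2535).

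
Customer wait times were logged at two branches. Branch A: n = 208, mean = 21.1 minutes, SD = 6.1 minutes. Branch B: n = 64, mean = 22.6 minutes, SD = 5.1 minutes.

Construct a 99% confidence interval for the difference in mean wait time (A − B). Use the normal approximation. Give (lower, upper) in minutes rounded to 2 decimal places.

Per-group SEs: s₁/√n₁ = 6.1/√208 = 0.4230, s₂/√n₂ = 5.1/√64 = 0.6375.
Unpooled SE of the difference: √(0.178929 + 0.40640625) = 0.7651.
Margin of error = z* · SE = 2.576 × 0.7651 = 1.9709.
x̄₁ − x̄₂ = 21.1 − 22.6 = -1.5000.
CI: -1.5000 ± 1.9709 = (-3.47, 0.47).

(-3.47, 0.47)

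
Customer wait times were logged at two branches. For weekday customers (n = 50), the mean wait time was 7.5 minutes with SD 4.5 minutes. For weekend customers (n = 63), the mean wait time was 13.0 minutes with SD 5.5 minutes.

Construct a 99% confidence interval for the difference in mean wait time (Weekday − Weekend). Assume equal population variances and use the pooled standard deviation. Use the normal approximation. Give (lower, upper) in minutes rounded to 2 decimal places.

s_p = √[((n₁−1)s₁² + (n₂−1)s₂²)/(n₁+n₂−2)] = √[(49·4.5² + 62·5.5²)/111] = 5.0829.
SE = 5.0829·√(1/50 + 1/63) = 0.9627.
With z* = 2.576, margin = 2.576 × 0.9627 = 2.4799.
x̄₁ − x̄₂ = 7.5 − 13.0 = -5.5000; interval -5.5000 ± 2.4799 = (-7.98, -3.02).

(-7.98, -3.02)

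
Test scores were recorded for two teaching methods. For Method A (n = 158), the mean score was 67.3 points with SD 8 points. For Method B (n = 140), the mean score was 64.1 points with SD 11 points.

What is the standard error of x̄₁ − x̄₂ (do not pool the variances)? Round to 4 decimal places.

SE₁ = s₁/√n₁ = 8/√158 = 0.6364; SE₂ = 11/√140 = 0.9297.
Independent samples, unequal variances: SE_diff = √(SE₁² + SE₂²) = √(0.40500496 + 0.86434209) = 1.1267.

1.1267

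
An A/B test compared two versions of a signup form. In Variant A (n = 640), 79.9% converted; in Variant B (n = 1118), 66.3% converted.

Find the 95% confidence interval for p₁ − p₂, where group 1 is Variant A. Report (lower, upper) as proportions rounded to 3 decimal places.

(0.094, 0.178)

The two standard errors are √(0.7990×0.2010/640) = 0.01584 and √(0.6630×0.3370/1118) = 0.01414.
Because the samples are independent, SE_diff = √(0.01584² + 0.01414²) = 0.02123.
Using z* = 1.960 for 95%, ME = 1.960 × 0.02123 = 0.04161.
p̂₁ − p̂₂ = 0.1360; interval 0.1360 ± 0.04161 gives (0.094, 0.178).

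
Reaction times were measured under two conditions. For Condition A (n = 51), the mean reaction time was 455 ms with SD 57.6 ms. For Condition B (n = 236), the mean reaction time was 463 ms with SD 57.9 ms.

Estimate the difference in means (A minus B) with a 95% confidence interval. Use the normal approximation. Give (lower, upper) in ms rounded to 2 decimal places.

(-25.45, 9.45)

SE₁ = s₁/√n₁ = 57.6/√51 = 8.0656; SE₂ = 57.9/√236 = 3.7690.
Independent samples, unequal variances: SE_diff = √(SE₁² + SE₂²) = √(65.05390336 + 14.205361) = 8.9028.
z* = 1.960, so margin of error = 1.960 × 8.9028 = 17.4495.
Difference in means = 455 − 463 = -8.0000.
-8.0000 ± 17.4495 → (-25.45, 9.45).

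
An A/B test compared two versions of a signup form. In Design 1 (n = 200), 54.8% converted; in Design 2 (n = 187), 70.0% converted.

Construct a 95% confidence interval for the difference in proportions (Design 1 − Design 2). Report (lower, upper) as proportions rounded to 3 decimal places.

(-0.247, -0.057)

Each SE is √(p̂(1−p̂)/n): √(0.5480·0.4520/200) = 0.03519 and √(0.7000·0.3000/187) = 0.03351.
SE(p̂₁ − p̂₂) = √(SE₁² + SE₂²) = √(0.0012383361 + 0.0011229201) = 0.04859, since the two samples are independent.
At 95% confidence z* = 1.960; margin = 1.960 × 0.04859 = 0.09524.
The difference is 0.5480 − 0.7000 = -0.1520, so the interval is -0.1520 ± 0.09524 = (-0.247, -0.057).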